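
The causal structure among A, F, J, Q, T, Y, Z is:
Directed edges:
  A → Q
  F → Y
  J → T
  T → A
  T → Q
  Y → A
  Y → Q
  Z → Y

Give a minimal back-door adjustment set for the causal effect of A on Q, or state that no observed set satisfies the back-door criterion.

desc(A)\{A}={Q}; candidates ⊆ {F,J,T,Y,Z}.
size 0: {}; under {} A still reaches {F,J,Q,T,Y,Z} ∋ Q.
size 1: {F}, {J}, {T} …(+2); under {F} A still reaches {J,Q,T,Y,Z} ∋ Q.
{T,Y}: A⊥Q given {T,Y} in G with A→· removed — back-door holds.

A→Q: minimal back-door set {T, Y}.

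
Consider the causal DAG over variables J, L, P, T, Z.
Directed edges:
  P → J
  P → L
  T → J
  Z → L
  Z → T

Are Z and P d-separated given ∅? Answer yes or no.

Bayes-Ball from Z | ∅ reaches {J,L,T}.
P ∉ reach(Z|∅) ⇒ Z ⊥ P | ∅.

Yes — Z ⊥ P | ∅.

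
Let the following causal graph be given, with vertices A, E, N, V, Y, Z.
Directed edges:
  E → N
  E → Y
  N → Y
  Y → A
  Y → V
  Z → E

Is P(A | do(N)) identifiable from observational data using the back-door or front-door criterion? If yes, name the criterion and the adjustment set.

desc(N)\{N}={A,V,Y}; candidates ⊆ {E,Z}.
size 0: {}; under {} N still reaches {A,E,V,Y,Z} ∋ A.
{E}: N⊥A given {E} in G with N→· removed — back-door holds.
P(A|do(N)) = Σ_{E} P(A|N,E)·P(E).

P(A|do(N)): backdoor, adjust for {E}.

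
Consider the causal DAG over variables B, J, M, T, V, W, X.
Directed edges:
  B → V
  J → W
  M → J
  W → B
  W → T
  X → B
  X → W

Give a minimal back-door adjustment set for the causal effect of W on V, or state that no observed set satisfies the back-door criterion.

W→V: minimal back-door set {X}.

desc(W)\{W}={B,T,V}; candidates ⊆ {J,M,X}.
size 0: {}; under {} W still reaches {B,J,M,V,X} ∋ V.
{X}: W⊥V given {X} in G with W→· removed — back-door holds.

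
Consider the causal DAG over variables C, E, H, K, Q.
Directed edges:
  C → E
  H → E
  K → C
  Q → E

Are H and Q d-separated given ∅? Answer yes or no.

Bayes-Ball from H | ∅ reaches {E}.
Q ∉ reach(H|∅) ⇒ H ⊥ Q | ∅.

Yes — H ⊥ Q | ∅.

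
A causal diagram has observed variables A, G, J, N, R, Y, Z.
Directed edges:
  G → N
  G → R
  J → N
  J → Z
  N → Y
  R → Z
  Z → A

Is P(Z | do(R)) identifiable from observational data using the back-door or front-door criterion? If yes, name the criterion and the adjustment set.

desc(R)\{R}={A,Z}; candidates ⊆ {G,J,N,Y}.
∅: R⊥Z given ∅ in G with R→· removed — back-door holds.
P(Z|do(R)) = P(Z|R) — no adjustment needed.

P(Z|do(R)): backdoor, adjust for ∅.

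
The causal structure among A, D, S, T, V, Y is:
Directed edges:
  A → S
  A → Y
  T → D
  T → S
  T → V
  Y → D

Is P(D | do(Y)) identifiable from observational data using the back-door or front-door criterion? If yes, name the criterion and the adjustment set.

desc(Y)\{Y}={D}; candidates ⊆ {A,S,T,V}.
∅: Y⊥D given ∅ in G with Y→· removed — back-door holds.
P(D|do(Y)) = P(D|Y) — no adjustment needed.

P(D|do(Y)): backdoor, adjust for ∅.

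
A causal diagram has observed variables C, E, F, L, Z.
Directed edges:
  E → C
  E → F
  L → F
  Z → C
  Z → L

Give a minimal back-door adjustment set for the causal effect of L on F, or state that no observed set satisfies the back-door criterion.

desc(L)\{L}={F}; candidates ⊆ {C,E,Z}.
∅: L⊥F given ∅ in G with L→· removed — back-door holds.

L→F: minimal back-door set ∅.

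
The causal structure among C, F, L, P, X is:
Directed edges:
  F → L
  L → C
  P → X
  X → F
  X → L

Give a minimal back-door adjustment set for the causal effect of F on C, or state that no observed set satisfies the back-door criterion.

desc(F)\{F}={C,L}; candidates ⊆ {P,X}.
size 0: {}; under {} F still reaches {C,L,P,X} ∋ C.
{X}: F⊥C given {X} in G with F→· removed — back-door holds.

F→C: minimal back-door set {X}.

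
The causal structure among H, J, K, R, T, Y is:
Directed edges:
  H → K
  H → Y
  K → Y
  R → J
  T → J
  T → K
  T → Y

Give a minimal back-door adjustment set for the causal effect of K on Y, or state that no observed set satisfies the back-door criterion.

desc(K)\{K}={Y}; candidates ⊆ {H,J,R,T}.
size 0: {}; under {} K still reaches {H,J,T,Y} ∋ Y.
size 1: {H}, {J}, {R} …(+1); under {H} K still reaches {J,T,Y} ∋ Y.
{H,T}: K⊥Y given {H,T} in G with K→· removed — back-door holds.

K→Y: minimal back-door set {H, T}.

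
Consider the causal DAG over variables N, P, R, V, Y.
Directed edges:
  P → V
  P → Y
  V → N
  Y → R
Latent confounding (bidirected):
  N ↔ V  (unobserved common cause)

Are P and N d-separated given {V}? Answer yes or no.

No — P and N are d-connected given {V}.

Bayes-Ball from P | {V} reaches {N,R,Y}.
N ∈ reach(P|{V}) ⇒ P ⊥̸ N | {V}.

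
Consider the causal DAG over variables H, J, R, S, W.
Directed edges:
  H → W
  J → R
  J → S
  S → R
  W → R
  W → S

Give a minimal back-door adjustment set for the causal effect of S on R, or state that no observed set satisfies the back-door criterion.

S→R: minimal back-door set {J, W}.

desc(S)\{S}={R}; candidates ⊆ {H,J,W}.
size 0: {}; under {} S still reaches {H,J,R,W} ∋ R.
size 1: {H}, {J}, {W}; under {H} S still reaches {J,R,W} ∋ R.
{J,W}: S⊥R given {J,W} in G with S→· removed — back-door holds.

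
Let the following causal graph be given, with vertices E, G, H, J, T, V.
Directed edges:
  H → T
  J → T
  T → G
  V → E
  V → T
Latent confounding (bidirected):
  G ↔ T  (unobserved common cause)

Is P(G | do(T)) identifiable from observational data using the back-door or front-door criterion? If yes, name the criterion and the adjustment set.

desc(T)\{T}={G}; candidates ⊆ {E,H,J,V}.
T↔G: latent back-door arc(s) into T.
size 0: {}; under {} T still reaches {E,G,H,J,V} ∋ G.
size 1: {E}, {H}, {J} …(+1); under {E} T still reaches {G,H,J,V} ∋ G.
size 2: {E,H}, {E,J}, {E,V} …(+3); under {E,H} T still reaches {G,J,V} ∋ G.
T↔G cannot be blocked by any observed set — no back-door set.
No mediator lies on a directed T→…→G path.
Neither criterion identifies P(G|do(T)) in this graph.

P(G|do(T)): not identifiable (no BD/FD set).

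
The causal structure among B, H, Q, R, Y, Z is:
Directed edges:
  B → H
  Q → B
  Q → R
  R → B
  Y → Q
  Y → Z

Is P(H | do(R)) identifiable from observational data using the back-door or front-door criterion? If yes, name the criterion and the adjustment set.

P(H|do(R)): backdoor, adjust for {Q}.

desc(R)\{R}={B,H}; candidates ⊆ {Q,Y,Z}.
size 0: {}; under {} R still reaches {B,H,Q,Y,Z} ∋ H.
{Q}: R⊥H given {Q} in G with R→· removed — back-door holds.
P(H|do(R)) = Σ_{Q} P(H|R,Q)·P(Q).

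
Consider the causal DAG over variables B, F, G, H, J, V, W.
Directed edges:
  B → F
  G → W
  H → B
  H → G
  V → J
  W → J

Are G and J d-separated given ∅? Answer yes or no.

No — G and J are d-connected given ∅.

Bayes-Ball from G | ∅ reaches {B,F,H,J,W}.
J ∈ reach(G|∅) ⇒ G ⊥̸ J | ∅.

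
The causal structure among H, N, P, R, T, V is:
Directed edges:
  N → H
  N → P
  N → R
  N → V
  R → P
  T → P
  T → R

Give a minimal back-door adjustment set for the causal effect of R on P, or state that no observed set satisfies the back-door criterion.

desc(R)\{R}={P}; candidates ⊆ {H,N,T,V}.
size 0: {}; under {} R still reaches {H,N,P,T,V} ∋ P.
size 1: {H}, {N}, {T} …(+1); under {H} R still reaches {N,P,T,V} ∋ P.
{N,T}: R⊥P given {N,T} in G with R→· removed — back-door holds.

R→P: minimal back-door set {N, T}.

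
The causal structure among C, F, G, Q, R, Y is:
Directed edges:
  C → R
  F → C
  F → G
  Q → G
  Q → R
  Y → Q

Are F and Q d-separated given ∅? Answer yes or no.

Bayes-Ball from F | ∅ reaches {C,G,R}.
Q ∉ reach(F|∅) ⇒ F ⊥ Q | ∅.

Yes — F ⊥ Q | ∅.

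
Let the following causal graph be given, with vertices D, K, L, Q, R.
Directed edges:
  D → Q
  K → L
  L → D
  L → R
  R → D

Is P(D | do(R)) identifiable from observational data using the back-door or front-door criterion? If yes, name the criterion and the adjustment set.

P(D|do(R)): backdoor, adjust for {L}.

desc(R)\{R}={D,Q}; candidates ⊆ {K,L}.
size 0: {}; under {} R still reaches {D,K,L,Q} ∋ D.
{L}: R⊥D given {L} in G with R→· removed — back-door holds.
P(D|do(R)) = Σ_{L} P(D|R,L)·P(L).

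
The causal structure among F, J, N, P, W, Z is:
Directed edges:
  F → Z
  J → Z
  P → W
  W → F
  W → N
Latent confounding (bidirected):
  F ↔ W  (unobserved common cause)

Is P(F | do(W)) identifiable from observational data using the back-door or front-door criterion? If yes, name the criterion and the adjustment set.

desc(W)\{W}={F,N,Z}; candidates ⊆ {J,P}.
W↔F: latent back-door arc(s) into W.
size 0: {}; under {} W still reaches {F,P,Z} ∋ F.
size 1: {J}, {P}; under {J} W still reaches {F,P,Z} ∋ F.
size 2: {J,P}; under {J,P} W still reaches {F,Z} ∋ F.
W↔F cannot be blocked by any observed set — no back-door set.
No mediator lies on a directed W→…→F path.
Neither criterion identifies P(F|do(W)) in this graph.

P(F|do(W)): not identifiable (no BD/FD set).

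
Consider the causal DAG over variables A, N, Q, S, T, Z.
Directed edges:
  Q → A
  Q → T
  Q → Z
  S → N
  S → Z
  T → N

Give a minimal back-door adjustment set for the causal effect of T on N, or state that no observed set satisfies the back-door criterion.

desc(T)\{T}={N}; candidates ⊆ {A,Q,S,Z}.
∅: T⊥N given ∅ in G with T→· removed — back-door holds.

T→N: minimal back-door set ∅.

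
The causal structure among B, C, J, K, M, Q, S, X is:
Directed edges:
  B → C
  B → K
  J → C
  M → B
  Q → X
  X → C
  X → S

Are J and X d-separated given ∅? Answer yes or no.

Yes — J ⊥ X | ∅.

Bayes-Ball from J | ∅ reaches {C}.
X ∉ reach(J|∅) ⇒ J ⊥ X | ∅.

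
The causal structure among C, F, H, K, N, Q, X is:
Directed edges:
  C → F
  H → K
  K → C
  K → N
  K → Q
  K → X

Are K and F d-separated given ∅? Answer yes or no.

No — K and F are d-connected given ∅.

Bayes-Ball from K | ∅ reaches {C,F,H,N,Q,X}.
F ∈ reach(K|∅) ⇒ K ⊥̸ F | ∅.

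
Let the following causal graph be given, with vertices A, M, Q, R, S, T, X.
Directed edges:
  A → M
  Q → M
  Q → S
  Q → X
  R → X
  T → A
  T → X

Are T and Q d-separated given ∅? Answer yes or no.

Bayes-Ball from T | ∅ reaches {A,M,X}.
Q ∉ reach(T|∅) ⇒ T ⊥ Q | ∅.

Yes — T ⊥ Q | ∅.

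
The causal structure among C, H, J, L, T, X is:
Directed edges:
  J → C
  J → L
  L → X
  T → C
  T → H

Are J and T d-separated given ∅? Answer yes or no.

Yes — J ⊥ T | ∅.

Bayes-Ball from J | ∅ reaches {C,L,X}.
T ∉ reach(J|∅) ⇒ J ⊥ T | ∅.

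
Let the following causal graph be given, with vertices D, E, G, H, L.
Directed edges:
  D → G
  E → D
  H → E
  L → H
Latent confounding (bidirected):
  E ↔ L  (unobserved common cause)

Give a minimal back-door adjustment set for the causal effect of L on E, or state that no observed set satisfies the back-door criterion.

desc(L)\{L}={D,E,G,H}; candidates ⊆ {—}.
L↔E: latent back-door arc(s) into L.
size 0: {}; under {} L still reaches {D,E,G} ∋ E.
L↔E cannot be blocked by any observed set — no back-door set.

L→E: no observed back-door set.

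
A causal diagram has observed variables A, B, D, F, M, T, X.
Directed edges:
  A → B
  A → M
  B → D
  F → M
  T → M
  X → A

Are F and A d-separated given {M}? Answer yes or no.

No — F and A are d-connected given {M}.

Bayes-Ball from F | {M} reaches {A,B,D,T,X}.
A ∈ reach(F|{M}) ⇒ F ⊥̸ A | {M}.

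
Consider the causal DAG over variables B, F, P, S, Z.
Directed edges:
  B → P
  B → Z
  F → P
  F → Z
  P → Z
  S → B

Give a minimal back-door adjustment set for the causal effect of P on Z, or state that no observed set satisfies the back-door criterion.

desc(P)\{P}={Z}; candidates ⊆ {B,F,S}.
size 0: {}; under {} P still reaches {B,F,S,Z} ∋ Z.
size 1: {B}, {F}, {S}; under {B} P still reaches {F,Z} ∋ Z.
{B,F}: P⊥Z given {B,F} in G with P→· removed — back-door holds.

P→Z: minimal back-door set {B, F}.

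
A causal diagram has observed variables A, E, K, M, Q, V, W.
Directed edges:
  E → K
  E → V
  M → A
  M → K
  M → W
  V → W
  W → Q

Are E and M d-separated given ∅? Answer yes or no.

Yes — E ⊥ M | ∅.

Bayes-Ball from E | ∅ reaches {K,Q,V,W}.
M ∉ reach(E|∅) ⇒ E ⊥ M | ∅.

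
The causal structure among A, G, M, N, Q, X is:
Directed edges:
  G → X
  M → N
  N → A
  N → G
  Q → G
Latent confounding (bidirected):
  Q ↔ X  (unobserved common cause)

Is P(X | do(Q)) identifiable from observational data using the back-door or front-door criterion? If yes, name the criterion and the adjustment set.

P(X|do(Q)): frontdoor, adjust for {G}.

desc(Q)\{Q}={G,X}; candidates ⊆ {A,M,N}.
Q↔X: latent back-door arc(s) into Q.
size 0: {}; under {} Q still reaches {X} ∋ X.
size 1: {A}, {M}, {N}; under {A} Q still reaches {X} ∋ X.
size 2: {A,M}, {A,N}, {M,N}; under {A,M} Q still reaches {X} ∋ X.
Q↔X cannot be blocked by any observed set — no back-door set.
{G}: (i) intercepts every directed Q→X path; (ii) no back-door Q→{G}; (iii) {Q} blocks every back-door {G}→X. Front-door holds.
P(X|do(Q)) = Σ_{G} P(G|Q) Σ_{Q'} P(X|G,Q')P(Q').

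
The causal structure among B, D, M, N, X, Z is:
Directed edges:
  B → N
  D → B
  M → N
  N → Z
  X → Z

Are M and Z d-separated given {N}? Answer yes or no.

Bayes-Ball from M | {N} reaches {B,D}.
Z ∉ reach(M|{N}) ⇒ M ⊥ Z | {N}.

Yes — M ⊥ Z | {N}.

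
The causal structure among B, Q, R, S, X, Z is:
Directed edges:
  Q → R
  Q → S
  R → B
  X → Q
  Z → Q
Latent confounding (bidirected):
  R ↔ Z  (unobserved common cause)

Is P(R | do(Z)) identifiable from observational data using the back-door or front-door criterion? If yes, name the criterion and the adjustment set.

P(R|do(Z)): frontdoor, adjust for {Q}.

desc(Z)\{Z}={B,Q,R,S}; candidates ⊆ {X}.
Z↔R: latent back-door arc(s) into Z.
size 0: {}; under {} Z still reaches {B,R} ∋ R.
size 1: {X}; under {X} Z still reaches {B,R} ∋ R.
Z↔R cannot be blocked by any observed set — no back-door set.
{Q}: (i) intercepts every directed Z→R path; (ii) no back-door Z→{Q}; (iii) {Z} blocks every back-door {Q}→R. Front-door holds.
P(R|do(Z)) = Σ_{Q} P(Q|Z) Σ_{Z'} P(R|Q,Z')P(Z').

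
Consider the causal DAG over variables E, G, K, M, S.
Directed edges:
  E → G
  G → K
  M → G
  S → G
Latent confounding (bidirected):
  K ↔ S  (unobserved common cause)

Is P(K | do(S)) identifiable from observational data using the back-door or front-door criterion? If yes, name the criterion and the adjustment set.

P(K|do(S)): frontdoor, adjust for {G}.

desc(S)\{S}={G,K}; candidates ⊆ {E,M}.
S↔K: latent back-door arc(s) into S.
size 0: {}; under {} S still reaches {K} ∋ K.
size 1: {E}, {M}; under {E} S still reaches {K} ∋ K.
size 2: {E,M}; under {E,M} S still reaches {K} ∋ K.
S↔K cannot be blocked by any observed set — no back-door set.
{G}: (i) intercepts every directed S→K path; (ii) no back-door S→{G}; (iii) {S} blocks every back-door {G}→K. Front-door holds.
P(K|do(S)) = Σ_{G} P(G|S) Σ_{S'} P(K|G,S')P(S').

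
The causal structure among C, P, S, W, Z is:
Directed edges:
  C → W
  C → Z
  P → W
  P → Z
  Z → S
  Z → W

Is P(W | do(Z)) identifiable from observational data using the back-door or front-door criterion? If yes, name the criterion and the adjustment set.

P(W|do(Z)): backdoor, adjust for {C, P}.

desc(Z)\{Z}={S,W}; candidates ⊆ {C,P}.
size 0: {}; under {} Z still reaches {C,P,W} ∋ W.
size 1: {C}, {P}; under {C} Z still reaches {P,W} ∋ W.
{C,P}: Z⊥W given {C,P} in G with Z→· removed — back-door holds.
P(W|do(Z)) = Σ_{C,P} P(W|Z,C,P)·P(C,P).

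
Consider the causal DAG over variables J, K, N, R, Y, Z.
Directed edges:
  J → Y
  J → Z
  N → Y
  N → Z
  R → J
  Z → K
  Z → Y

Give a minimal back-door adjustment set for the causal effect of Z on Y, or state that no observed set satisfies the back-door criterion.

Z→Y: minimal back-door set {J, N}.

desc(Z)\{Z}={K,Y}; candidates ⊆ {J,N,R}.
size 0: {}; under {} Z still reaches {J,N,R,Y} ∋ Y.
size 1: {J}, {N}, {R}; under {J} Z still reaches {N,Y} ∋ Y.
{J,N}: Z⊥Y given {J,N} in G with Z→· removed — back-door holds.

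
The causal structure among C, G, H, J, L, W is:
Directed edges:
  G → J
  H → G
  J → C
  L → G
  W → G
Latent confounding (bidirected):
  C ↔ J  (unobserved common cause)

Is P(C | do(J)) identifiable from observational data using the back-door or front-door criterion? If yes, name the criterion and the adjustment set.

P(C|do(J)): not identifiable (no BD/FD set).

desc(J)\{J}={C}; candidates ⊆ {G,H,L,W}.
J↔C: latent back-door arc(s) into J.
size 0: {}; under {} J still reaches {C,G,H,L,W} ∋ C.
size 1: {G}, {H}, {L} …(+1); under {G} J still reaches {C} ∋ C.
size 2: {G,H}, {G,L}, {G,W} …(+3); under {G,H} J still reaches {C} ∋ C.
J↔C cannot be blocked by any observed set — no back-door set.
No mediator lies on a directed J→…→C path.
Neither criterion identifies P(C|do(J)) in this graph.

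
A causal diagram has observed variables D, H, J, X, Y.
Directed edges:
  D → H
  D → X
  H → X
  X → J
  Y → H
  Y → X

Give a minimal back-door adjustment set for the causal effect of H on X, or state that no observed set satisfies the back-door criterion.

H→X: minimal back-door set {D, Y}.

desc(H)\{H}={J,X}; candidates ⊆ {D,Y}.
size 0: {}; under {} H still reaches {D,J,X,Y} ∋ X.
size 1: {D}, {Y}; under {D} H still reaches {J,X,Y} ∋ X.
{D,Y}: H⊥X given {D,Y} in G with H→· removed — back-door holds.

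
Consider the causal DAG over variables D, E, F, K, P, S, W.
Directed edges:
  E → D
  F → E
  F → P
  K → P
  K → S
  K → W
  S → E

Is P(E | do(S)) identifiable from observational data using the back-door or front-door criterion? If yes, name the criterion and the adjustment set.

desc(S)\{S}={D,E}; candidates ⊆ {F,K,P,W}.
∅: S⊥E given ∅ in G with S→· removed — back-door holds.
P(E|do(S)) = P(E|S) — no adjustment needed.

P(E|do(S)): backdoor, adjust for ∅.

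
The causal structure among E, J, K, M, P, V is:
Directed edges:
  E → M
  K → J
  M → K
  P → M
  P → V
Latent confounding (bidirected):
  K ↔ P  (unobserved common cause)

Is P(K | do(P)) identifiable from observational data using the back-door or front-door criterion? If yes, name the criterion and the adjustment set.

P(K|do(P)): frontdoor, adjust for {M}.

desc(P)\{P}={J,K,M,V}; candidates ⊆ {E}.
P↔K: latent back-door arc(s) into P.
size 0: {}; under {} P still reaches {J,K} ∋ K.
size 1: {E}; under {E} P still reaches {J,K} ∋ K.
P↔K cannot be blocked by any observed set — no back-door set.
{M}: (i) intercepts every directed P→K path; (ii) no back-door P→{M}; (iii) {P} blocks every back-door {M}→K. Front-door holds.
P(K|do(P)) = Σ_{M} P(M|P) Σ_{P'} P(K|M,P')P(P').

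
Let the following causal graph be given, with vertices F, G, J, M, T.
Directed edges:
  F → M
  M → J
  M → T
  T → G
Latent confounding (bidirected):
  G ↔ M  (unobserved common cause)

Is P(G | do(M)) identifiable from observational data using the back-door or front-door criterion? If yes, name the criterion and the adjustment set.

desc(M)\{M}={G,J,T}; candidates ⊆ {F}.
M↔G: latent back-door arc(s) into M.
size 0: {}; under {} M still reaches {F,G} ∋ G.
size 1: {F}; under {F} M still reaches {G} ∋ G.
M↔G cannot be blocked by any observed set — no back-door set.
{T}: (i) intercepts every directed M→G path; (ii) no back-door M→{T}; (iii) {M} blocks every back-door {T}→G. Front-door holds.
P(G|do(M)) = Σ_{T} P(T|M) Σ_{M'} P(G|T,M')P(M').

P(G|do(M)): frontdoor, adjust for {T}.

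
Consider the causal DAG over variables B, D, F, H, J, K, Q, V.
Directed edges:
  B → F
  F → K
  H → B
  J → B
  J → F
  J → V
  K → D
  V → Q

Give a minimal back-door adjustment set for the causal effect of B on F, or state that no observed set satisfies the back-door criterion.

desc(B)\{B}={D,F,K}; candidates ⊆ {H,J,Q,V}.
size 0: {}; under {} B still reaches {D,F,H,J,K,Q,V} ∋ F.
{J}: B⊥F given {J} in G with B→· removed — back-door holds.

B→F: minimal back-door set {J}.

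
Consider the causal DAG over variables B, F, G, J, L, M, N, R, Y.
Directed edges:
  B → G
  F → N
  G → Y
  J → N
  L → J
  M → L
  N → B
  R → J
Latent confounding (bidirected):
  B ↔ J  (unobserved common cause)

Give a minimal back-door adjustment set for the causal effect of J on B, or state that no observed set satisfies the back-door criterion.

desc(J)\{J}={B,G,N,Y}; candidates ⊆ {F,L,M,R}.
J↔B: latent back-door arc(s) into J.
size 0: {}; under {} J still reaches {B,G,L,M,R,Y} ∋ B.
size 1: {F}, {L}, {M} …(+1); under {F} J still reaches {B,G,L,M,R,Y} ∋ B.
size 2: {F,L}, {F,M}, {F,R} …(+3); under {F,L} J still reaches {B,G,R,Y} ∋ B.
J↔B cannot be blocked by any observed set — no back-door set.

J→B: no observed back-door set.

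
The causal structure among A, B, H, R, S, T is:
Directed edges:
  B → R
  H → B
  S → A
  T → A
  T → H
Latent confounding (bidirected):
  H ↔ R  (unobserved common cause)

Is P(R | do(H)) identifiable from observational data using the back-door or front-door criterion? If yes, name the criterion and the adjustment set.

P(R|do(H)): frontdoor, adjust for {B}.

desc(H)\{H}={B,R}; candidates ⊆ {A,S,T}.
H↔R: latent back-door arc(s) into H.
size 0: {}; under {} H still reaches {A,R,T} ∋ R.
size 1: {A}, {S}, {T}; under {A} H still reaches {R,S,T} ∋ R.
size 2: {A,S}, {A,T}, {S,T}; under {A,S} H still reaches {R,T} ∋ R.
H↔R cannot be blocked by any observed set — no back-door set.
{B}: (i) intercepts every directed H→R path; (ii) no back-door H→{B}; (iii) {H} blocks every back-door {B}→R. Front-door holds.
P(R|do(H)) = Σ_{B} P(B|H) Σ_{H'} P(R|B,H')P(H').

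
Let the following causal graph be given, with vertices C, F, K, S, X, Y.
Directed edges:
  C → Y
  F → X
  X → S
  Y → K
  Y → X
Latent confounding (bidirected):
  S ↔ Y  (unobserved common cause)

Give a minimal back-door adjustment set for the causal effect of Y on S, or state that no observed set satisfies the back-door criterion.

Y→S: no observed back-door set.

desc(Y)\{Y}={K,S,X}; candidates ⊆ {C,F}.
Y↔S: latent back-door arc(s) into Y.
size 0: {}; under {} Y still reaches {C,S} ∋ S.
size 1: {C}, {F}; under {C} Y still reaches {S} ∋ S.
size 2: {C,F}; under {C,F} Y still reaches {S} ∋ S.
Y↔S cannot be blocked by any observed set — no back-door set.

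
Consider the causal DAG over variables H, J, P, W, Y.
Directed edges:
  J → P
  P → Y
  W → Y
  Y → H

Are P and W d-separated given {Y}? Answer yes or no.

Bayes-Ball from P | {Y} reaches {J,W}.
W ∈ reach(P|{Y}) ⇒ P ⊥̸ W | {Y}.

No — P and W are d-connected given {Y}.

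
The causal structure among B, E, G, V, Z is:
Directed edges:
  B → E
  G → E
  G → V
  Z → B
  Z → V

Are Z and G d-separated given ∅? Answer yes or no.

Bayes-Ball from Z | ∅ reaches {B,E,V}.
G ∉ reach(Z|∅) ⇒ Z ⊥ G | ∅.

Yes — Z ⊥ G | ∅.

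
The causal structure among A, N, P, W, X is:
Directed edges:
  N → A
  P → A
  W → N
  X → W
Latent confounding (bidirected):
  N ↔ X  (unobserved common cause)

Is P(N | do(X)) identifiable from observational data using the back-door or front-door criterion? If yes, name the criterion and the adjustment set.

P(N|do(X)): frontdoor, adjust for {W}.

desc(X)\{X}={A,N,W}; candidates ⊆ {P}.
X↔N: latent back-door arc(s) into X.
size 0: {}; under {} X still reaches {A,N} ∋ N.
size 1: {P}; under {P} X still reaches {A,N} ∋ N.
X↔N cannot be blocked by any observed set — no back-door set.
{W}: (i) intercepts every directed X→N path; (ii) no back-door X→{W}; (iii) {X} blocks every back-door {W}→N. Front-door holds.
P(N|do(X)) = Σ_{W} P(W|X) Σ_{X'} P(N|W,X')P(X').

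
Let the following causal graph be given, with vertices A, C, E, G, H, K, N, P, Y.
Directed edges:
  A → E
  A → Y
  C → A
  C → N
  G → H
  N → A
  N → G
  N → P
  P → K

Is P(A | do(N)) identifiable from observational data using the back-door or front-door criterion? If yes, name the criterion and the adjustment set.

P(A|do(N)): backdoor, adjust for {C}.

desc(N)\{N}={A,E,G,H,K,P,Y}; candidates ⊆ {C}.
size 0: {}; under {} N still reaches {A,C,E,Y} ∋ A.
{C}: N⊥A given {C} in G with N→· removed — back-door holds.
P(A|do(N)) = Σ_{C} P(A|N,C)·P(C).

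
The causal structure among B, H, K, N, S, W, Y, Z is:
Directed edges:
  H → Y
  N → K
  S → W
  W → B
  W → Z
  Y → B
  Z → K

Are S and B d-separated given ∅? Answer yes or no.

No — S and B are d-connected given ∅.

Bayes-Ball from S | ∅ reaches {B,K,W,Z}.
B ∈ reach(S|∅) ⇒ S ⊥̸ B | ∅.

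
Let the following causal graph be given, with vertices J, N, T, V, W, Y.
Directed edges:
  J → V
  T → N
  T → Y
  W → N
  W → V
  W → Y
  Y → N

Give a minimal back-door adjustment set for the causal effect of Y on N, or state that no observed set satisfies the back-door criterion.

Y→N: minimal back-door set {T, W}.

desc(Y)\{Y}={N}; candidates ⊆ {J,T,V,W}.
size 0: {}; under {} Y still reaches {N,T,V,W} ∋ N.
size 1: {J}, {T}, {V} …(+1); under {J} Y still reaches {N,T,V,W} ∋ N.
{T,W}: Y⊥N given {T,W} in G with Y→· removed — back-door holds.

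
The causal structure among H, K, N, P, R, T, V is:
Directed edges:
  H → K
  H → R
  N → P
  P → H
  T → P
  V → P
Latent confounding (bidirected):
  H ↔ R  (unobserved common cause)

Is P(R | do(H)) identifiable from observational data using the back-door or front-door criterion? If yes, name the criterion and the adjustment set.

desc(H)\{H}={K,R}; candidates ⊆ {N,P,T,V}.
H↔R: latent back-door arc(s) into H.
size 0: {}; under {} H still reaches {N,P,R,T,V} ∋ R.
size 1: {N}, {P}, {T} …(+1); under {N} H still reaches {P,R,T,V} ∋ R.
size 2: {N,P}, {N,T}, {N,V} …(+3); under {N,P} H still reaches {R} ∋ R.
H↔R cannot be blocked by any observed set — no back-door set.
No mediator lies on a directed H→…→R path.
Neither criterion identifies P(R|do(H)) in this graph.

P(R|do(H)): not identifiable (no BD/FD set).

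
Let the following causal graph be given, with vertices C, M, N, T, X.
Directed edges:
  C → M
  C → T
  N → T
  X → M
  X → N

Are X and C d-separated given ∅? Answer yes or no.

Yes — X ⊥ C | ∅.

Bayes-Ball from X | ∅ reaches {M,N,T}.
C ∉ reach(X|∅) ⇒ X ⊥ C | ∅.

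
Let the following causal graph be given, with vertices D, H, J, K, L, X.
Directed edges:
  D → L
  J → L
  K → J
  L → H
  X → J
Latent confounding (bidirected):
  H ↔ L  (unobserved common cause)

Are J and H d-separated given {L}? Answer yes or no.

No — J and H are d-connected given {L}.

Bayes-Ball from J | {L} reaches {D,H,K,X}.
H ∈ reach(J|{L}) ⇒ J ⊥̸ H | {L}.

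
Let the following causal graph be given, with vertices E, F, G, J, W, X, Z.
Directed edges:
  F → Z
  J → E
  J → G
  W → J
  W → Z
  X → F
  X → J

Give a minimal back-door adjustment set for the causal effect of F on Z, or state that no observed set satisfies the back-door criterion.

desc(F)\{F}={Z}; candidates ⊆ {E,G,J,W,X}.
∅: F⊥Z given ∅ in G with F→· removed — back-door holds.

F→Z: minimal back-door set ∅.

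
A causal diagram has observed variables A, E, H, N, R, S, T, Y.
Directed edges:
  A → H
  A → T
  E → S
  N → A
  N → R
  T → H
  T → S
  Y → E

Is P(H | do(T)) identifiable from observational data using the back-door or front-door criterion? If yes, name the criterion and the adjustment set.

P(H|do(T)): backdoor, adjust for {A}.

desc(T)\{T}={H,S}; candidates ⊆ {A,E,N,R,Y}.
size 0: {}; under {} T still reaches {A,H,N,R} ∋ H.
{A}: T⊥H given {A} in G with T→· removed — back-door holds.
P(H|do(T)) = Σ_{A} P(H|T,A)·P(A).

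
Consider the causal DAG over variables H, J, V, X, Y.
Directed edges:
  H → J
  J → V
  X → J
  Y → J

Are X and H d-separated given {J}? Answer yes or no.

No — X and H are d-connected given {J}.

Bayes-Ball from X | {J} reaches {H,Y}.
H ∈ reach(X|{J}) ⇒ X ⊥̸ H | {J}.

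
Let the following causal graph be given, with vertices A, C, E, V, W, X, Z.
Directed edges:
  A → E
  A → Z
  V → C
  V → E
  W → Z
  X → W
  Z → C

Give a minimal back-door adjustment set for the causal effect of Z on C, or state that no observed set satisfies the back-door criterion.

desc(Z)\{Z}={C}; candidates ⊆ {A,E,V,W,X}.
∅: Z⊥C given ∅ in G with Z→· removed — back-door holds.

Z→C: minimal back-door set ∅.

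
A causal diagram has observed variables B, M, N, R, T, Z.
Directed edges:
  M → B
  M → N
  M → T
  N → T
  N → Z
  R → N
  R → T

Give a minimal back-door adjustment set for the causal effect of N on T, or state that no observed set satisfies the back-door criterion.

desc(N)\{N}={T,Z}; candidates ⊆ {B,M,R}.
size 0: {}; under {} N still reaches {B,M,R,T} ∋ T.
size 1: {B}, {M}, {R}; under {B} N still reaches {M,R,T} ∋ T.
{M,R}: N⊥T given {M,R} in G with N→· removed — back-door holds.

N→T: minimal back-door set {M, R}.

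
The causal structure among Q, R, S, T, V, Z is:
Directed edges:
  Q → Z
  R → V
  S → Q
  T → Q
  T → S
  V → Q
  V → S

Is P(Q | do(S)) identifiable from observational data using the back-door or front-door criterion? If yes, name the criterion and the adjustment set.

desc(S)\{S}={Q,Z}; candidates ⊆ {R,T,V}.
size 0: {}; under {} S still reaches {Q,R,T,V,Z} ∋ Q.
size 1: {R}, {T}, {V}; under {R} S still reaches {Q,T,V,Z} ∋ Q.
{T,V}: S⊥Q given {T,V} in G with S→· removed — back-door holds.
P(Q|do(S)) = Σ_{T,V} P(Q|S,T,V)·P(T,V).

P(Q|do(S)): backdoor, adjust for {T, V}.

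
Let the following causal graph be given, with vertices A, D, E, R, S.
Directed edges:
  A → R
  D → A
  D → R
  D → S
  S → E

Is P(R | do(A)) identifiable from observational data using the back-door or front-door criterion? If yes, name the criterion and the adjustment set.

desc(A)\{A}={R}; candidates ⊆ {D,E,S}.
size 0: {}; under {} A still reaches {D,E,R,S} ∋ R.
{D}: A⊥R given {D} in G with A→· removed — back-door holds.
P(R|do(A)) = Σ_{D} P(R|A,D)·P(D).

P(R|do(A)): backdoor, adjust for {D}.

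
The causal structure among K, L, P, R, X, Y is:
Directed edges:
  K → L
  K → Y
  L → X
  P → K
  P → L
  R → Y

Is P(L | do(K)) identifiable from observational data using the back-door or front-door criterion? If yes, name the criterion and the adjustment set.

desc(K)\{K}={L,X,Y}; candidates ⊆ {P,R}.
size 0: {}; under {} K still reaches {L,P,X} ∋ L.
{P}: K⊥L given {P} in G with K→· removed — back-door holds.
P(L|do(K)) = Σ_{P} P(L|K,P)·P(P).

P(L|do(K)): backdoor, adjust for {P}.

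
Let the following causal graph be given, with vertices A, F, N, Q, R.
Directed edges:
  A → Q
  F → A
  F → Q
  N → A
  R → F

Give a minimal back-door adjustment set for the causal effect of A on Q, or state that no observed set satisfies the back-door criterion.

desc(A)\{A}={Q}; candidates ⊆ {F,N,R}.
size 0: {}; under {} A still reaches {F,N,Q,R} ∋ Q.
{F}: A⊥Q given {F} in G with A→· removed — back-door holds.

A→Q: minimal back-door set {F}.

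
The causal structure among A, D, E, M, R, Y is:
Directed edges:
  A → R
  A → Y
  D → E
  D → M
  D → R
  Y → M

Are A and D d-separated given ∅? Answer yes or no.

Yes — A ⊥ D | ∅.

Bayes-Ball from A | ∅ reaches {M,R,Y}.
D ∉ reach(A|∅) ⇒ A ⊥ D | ∅.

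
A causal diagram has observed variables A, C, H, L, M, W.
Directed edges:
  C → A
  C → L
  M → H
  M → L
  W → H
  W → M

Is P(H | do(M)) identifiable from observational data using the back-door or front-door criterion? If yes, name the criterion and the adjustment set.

P(H|do(M)): backdoor, adjust for {W}.

desc(M)\{M}={H,L}; candidates ⊆ {A,C,W}.
size 0: {}; under {} M still reaches {H,W} ∋ H.
{W}: M⊥H given {W} in G with M→· removed — back-door holds.
P(H|do(M)) = Σ_{W} P(H|M,W)·P(W).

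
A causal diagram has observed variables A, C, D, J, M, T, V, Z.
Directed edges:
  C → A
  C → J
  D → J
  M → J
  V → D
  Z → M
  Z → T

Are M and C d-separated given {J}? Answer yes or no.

No — M and C are d-connected given {J}.

Bayes-Ball from M | {J} reaches {A,C,D,T,V,Z}.
C ∈ reach(M|{J}) ⇒ M ⊥̸ C | {J}.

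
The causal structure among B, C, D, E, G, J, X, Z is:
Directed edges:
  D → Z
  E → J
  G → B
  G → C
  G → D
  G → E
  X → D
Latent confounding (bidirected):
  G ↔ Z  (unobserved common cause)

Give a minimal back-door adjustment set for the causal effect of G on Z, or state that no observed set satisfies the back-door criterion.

desc(G)\{G}={B,C,D,E,J,Z}; candidates ⊆ {X}.
G↔Z: latent back-door arc(s) into G.
size 0: {}; under {} G still reaches {Z} ∋ Z.
size 1: {X}; under {X} G still reaches {Z} ∋ Z.
G↔Z cannot be blocked by any observed set — no back-door set.

G→Z: no observed back-door set.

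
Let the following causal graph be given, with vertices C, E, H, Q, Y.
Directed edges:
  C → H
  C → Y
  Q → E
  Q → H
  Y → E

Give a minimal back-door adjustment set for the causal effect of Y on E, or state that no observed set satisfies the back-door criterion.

desc(Y)\{Y}={E}; candidates ⊆ {C,H,Q}.
∅: Y⊥E given ∅ in G with Y→· removed — back-door holds.

Y→E: minimal back-door set ∅.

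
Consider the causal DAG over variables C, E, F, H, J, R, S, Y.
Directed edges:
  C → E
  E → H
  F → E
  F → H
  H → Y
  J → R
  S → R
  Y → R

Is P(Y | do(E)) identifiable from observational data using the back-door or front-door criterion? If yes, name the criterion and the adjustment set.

desc(E)\{E}={H,R,Y}; candidates ⊆ {C,F,J,S}.
size 0: {}; under {} E still reaches {C,F,H,R,Y} ∋ Y.
{F}: E⊥Y given {F} in G with E→· removed — back-door holds.
P(Y|do(E)) = Σ_{F} P(Y|E,F)·P(F).

P(Y|do(E)): backdoor, adjust for {F}.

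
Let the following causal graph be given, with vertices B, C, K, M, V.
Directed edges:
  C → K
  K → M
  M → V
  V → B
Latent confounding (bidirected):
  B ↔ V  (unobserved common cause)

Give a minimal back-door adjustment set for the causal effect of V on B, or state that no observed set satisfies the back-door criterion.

desc(V)\{V}={B}; candidates ⊆ {C,K,M}.
V↔B: latent back-door arc(s) into V.
size 0: {}; under {} V still reaches {B,C,K,M} ∋ B.
size 1: {C}, {K}, {M}; under {C} V still reaches {B,K,M} ∋ B.
size 2: {C,K}, {C,M}, {K,M}; under {C,K} V still reaches {B,M} ∋ B.
V↔B cannot be blocked by any observed set — no back-door set.

V→B: no observed back-door set.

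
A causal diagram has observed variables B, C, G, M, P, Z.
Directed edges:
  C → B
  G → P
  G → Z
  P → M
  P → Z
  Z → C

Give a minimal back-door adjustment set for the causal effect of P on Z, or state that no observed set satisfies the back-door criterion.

P→Z: minimal back-door set {G}.

desc(P)\{P}={B,C,M,Z}; candidates ⊆ {G}.
size 0: {}; under {} P still reaches {B,C,G,Z} ∋ Z.
{G}: P⊥Z given {G} in G with P→· removed — back-door holds.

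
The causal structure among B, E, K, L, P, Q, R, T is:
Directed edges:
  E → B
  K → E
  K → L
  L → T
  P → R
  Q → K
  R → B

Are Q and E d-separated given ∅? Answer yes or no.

Bayes-Ball from Q | ∅ reaches {B,E,K,L,T}.
E ∈ reach(Q|∅) ⇒ Q ⊥̸ E | ∅.

No — Q and E are d-connected given ∅.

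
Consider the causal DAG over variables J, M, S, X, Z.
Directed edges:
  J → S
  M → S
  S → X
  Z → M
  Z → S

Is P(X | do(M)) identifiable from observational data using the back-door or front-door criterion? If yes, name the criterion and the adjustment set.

P(X|do(M)): backdoor, adjust for {Z}.

desc(M)\{M}={S,X}; candidates ⊆ {J,Z}.
size 0: {}; under {} M still reaches {S,X,Z} ∋ X.
{Z}: M⊥X given {Z} in G with M→· removed — back-door holds.
P(X|do(M)) = Σ_{Z} P(X|M,Z)·P(Z).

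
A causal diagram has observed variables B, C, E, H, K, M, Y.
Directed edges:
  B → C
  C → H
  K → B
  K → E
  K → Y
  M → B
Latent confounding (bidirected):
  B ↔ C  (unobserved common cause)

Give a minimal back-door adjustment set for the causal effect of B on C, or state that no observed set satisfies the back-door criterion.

desc(B)\{B}={C,H}; candidates ⊆ {E,K,M,Y}.
B↔C: latent back-door arc(s) into B.
size 0: {}; under {} B still reaches {C,E,H,K,M,Y} ∋ C.
size 1: {E}, {K}, {M} …(+1); under {E} B still reaches {C,H,K,M,Y} ∋ C.
size 2: {E,K}, {E,M}, {E,Y} …(+3); under {E,K} B still reaches {C,H,M} ∋ C.
B↔C cannot be blocked by any observed set — no back-door set.

B→C: no observed back-door set.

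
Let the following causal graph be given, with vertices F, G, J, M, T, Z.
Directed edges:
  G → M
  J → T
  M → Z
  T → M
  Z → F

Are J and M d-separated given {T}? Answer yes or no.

Yes — J ⊥ M | {T}.

Bayes-Ball from J | {T} reaches ∅.
M ∉ reach(J|{T}) ⇒ J ⊥ M | {T}.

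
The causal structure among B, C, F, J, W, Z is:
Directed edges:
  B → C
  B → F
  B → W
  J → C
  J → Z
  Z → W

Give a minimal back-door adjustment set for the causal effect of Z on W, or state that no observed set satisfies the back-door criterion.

Z→W: minimal back-door set ∅.

desc(Z)\{Z}={W}; candidates ⊆ {B,C,F,J}.
∅: Z⊥W given ∅ in G with Z→· removed — back-door holds.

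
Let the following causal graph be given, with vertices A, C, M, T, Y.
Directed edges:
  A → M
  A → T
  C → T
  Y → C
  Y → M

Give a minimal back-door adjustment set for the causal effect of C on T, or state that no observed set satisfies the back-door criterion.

C→T: minimal back-door set ∅.

desc(C)\{C}={T}; candidates ⊆ {A,M,Y}.
∅: C⊥T given ∅ in G with C→· removed — back-door holds.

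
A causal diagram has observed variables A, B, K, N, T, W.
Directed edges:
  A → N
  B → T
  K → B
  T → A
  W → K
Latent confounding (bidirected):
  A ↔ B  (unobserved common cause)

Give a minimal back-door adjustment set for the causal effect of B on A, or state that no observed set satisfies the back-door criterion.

desc(B)\{B}={A,N,T}; candidates ⊆ {K,W}.
B↔A: latent back-door arc(s) into B.
size 0: {}; under {} B still reaches {A,K,N,W} ∋ A.
size 1: {K}, {W}; under {K} B still reaches {A,N} ∋ A.
size 2: {K,W}; under {K,W} B still reaches {A,N} ∋ A.
B↔A cannot be blocked by any observed set — no back-door set.

B→A: no observed back-door set.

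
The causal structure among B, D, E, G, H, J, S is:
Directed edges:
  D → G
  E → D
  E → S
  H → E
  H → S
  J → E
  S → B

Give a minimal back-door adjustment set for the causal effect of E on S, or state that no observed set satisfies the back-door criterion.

E→S: minimal back-door set {H}.

desc(E)\{E}={B,D,G,S}; candidates ⊆ {H,J}.
size 0: {}; under {} E still reaches {B,H,J,S} ∋ S.
{H}: E⊥S given {H} in G with E→· removed — back-door holds.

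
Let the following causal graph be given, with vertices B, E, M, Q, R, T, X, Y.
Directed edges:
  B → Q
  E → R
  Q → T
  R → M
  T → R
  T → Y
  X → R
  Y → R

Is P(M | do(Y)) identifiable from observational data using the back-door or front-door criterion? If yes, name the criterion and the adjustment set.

desc(Y)\{Y}={M,R}; candidates ⊆ {B,E,Q,T,X}.
size 0: {}; under {} Y still reaches {B,M,Q,R,T} ∋ M.
{T}: Y⊥M given {T} in G with Y→· removed — back-door holds.
P(M|do(Y)) = Σ_{T} P(M|Y,T)·P(T).

P(M|do(Y)): backdoor, adjust for {T}.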